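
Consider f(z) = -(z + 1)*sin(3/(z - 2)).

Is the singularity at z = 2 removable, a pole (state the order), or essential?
Let u = z - 2. Then
  sin(3/u) = Σ_{k≥0} (-1)^k (3)^(2k+1)/((2k+1)!·u^(2k+1)) = 3/u - 9/(2*u^3) + 81/(40*u^5) + ...
which has infinitely many negative powers of u, so sin(3/(z - 2)) has an essential singularity at z = 2.
The extra factor z + 1 is a nonzero polynomial; if the product had at most a pole at z = 2, dividing by that polynomial would leave sin(3/(z - 2)) with at most a pole too — contradiction. (Equivalently, the product's Laurent series still has infinitely many negative powers.)
So the singularity is essential.

Final answer: essential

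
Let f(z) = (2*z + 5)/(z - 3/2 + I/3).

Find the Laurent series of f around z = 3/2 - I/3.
Put w = z - (3/2 - I/3), i.e. z = w + 3/2 - I/3. The denominator is w, so it suffices to rewrite the numerator in powers of w.

P(z) = 2*z + 5
P(w + 3/2 - I/3) = 8 - 2*I/3 + 2*w

Dividing each term by w:
  f = (8 - 2*I/3)/w + 2

Substituting back w = z - 3/2 + I/3:
  f(z) = (8 - 2*I/3)/(z - 3/2 + I/3) + 2

The series is finite because the numerator is a polynomial; the negative powers form the principal part, and the coefficient of 1/(z - 3/2 + I/3) gives Res(f, 3/2 - I/3) = 8 - 2*I/3.

Final answer: (8 - 2*I/3)/(z - 3/2 + I/3) + 2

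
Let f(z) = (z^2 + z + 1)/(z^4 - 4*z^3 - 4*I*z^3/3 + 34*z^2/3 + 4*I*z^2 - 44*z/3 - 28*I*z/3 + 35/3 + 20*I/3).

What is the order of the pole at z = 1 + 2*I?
Factor the denominator:
  z^4 - 4*z^3 - 4*I*z^3/3 + 34*z^2/3 + 4*I*z^2 - 44*z/3 - 28*I*z/3 + 35/3 + 20*I/3 = (z - 1 - 2*I)^2*(z - 1 + 2*I)*(z - 1 + 2*I/3)

The numerator P(z) = z^2 + z + 1 has P(1 + 2*I) = -1 + 6*I ≠ 0, so no factor of (z - 1 - 2*I) cancels.
Near z = 1 + 2*I we can therefore write f(z) = g(z)/(z - 1 - 2*I)^2 with g analytic at 1 + 2*I and g(1 + 2*I) ≠ 0 (g is the numerator divided by the remaining denominator factors).

Hence z = 1 + 2*I is a pole of order 2.

Final answer: 2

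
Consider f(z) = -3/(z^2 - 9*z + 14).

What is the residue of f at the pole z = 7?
-3/5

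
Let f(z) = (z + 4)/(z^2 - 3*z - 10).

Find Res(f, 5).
Write f(z) = P(z)/Q(z) with P(z) = z + 4 and Q(z) = z^2 - 3*z - 10.
The denominator factors as Q(z) = (z - 5)*(z + 2), so z = 5 is a simple zero of Q and P is analytic there; z = 5 is therefore a simple pole and
  Res(f, z₀) = P(z₀)/Q'(z₀).

Q'(z) = 2*z - 3, so Q'(5) = 7.
P(5) = 9.

Res(f, 5) = (9)/(7) = 9/7

Final answer: 9/7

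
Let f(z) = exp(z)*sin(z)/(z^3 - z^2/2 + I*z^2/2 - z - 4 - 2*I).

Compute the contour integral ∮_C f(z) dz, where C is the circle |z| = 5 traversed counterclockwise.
By the residue theorem, ∮_C f(z) dz = 2πi · (sum of the residues of f at the poles inside |z| = 5).

The denominator factors as (z - 2)*(z + 1 - I)*(z + 1/2 + 3*I/2), so the singularities of f are simple poles at z = 2, z = -1 + I, z = -1/2 - 3*I/2.
  |2|² = 4 < 25 = 5², so this pole is inside the contour.
  |-1 + I|² = 2 < 25 = 5², so this pole is inside the contour.
  |-1/2 - 3*I/2|² = 5/2 < 25 = 5², so this pole is inside the contour.

With P(z) = exp(z)*sin(z) and Q(z) = z^3 - z^2/2 + I*z^2/2 - z - 4 - 2*I, each pole is simple, so Res(f, z₀) = P(z₀)/Q'(z₀) with Q'(z) = 3*z^2 - z + I*z - 1.
  Res(f, 2) = P(2)/Q'(2) = (exp(2)*sin(2))/(9 + 2*I) = (9/85 - 2*I/85)*exp(2)*sin(2)
  Res(f, -1 + I) = P(-1 + I)/Q'(-1 + I) = (-exp(-1 + I)*sin(1 - I))/(-1 - 8*I) = (1/65 - 8*I/65)*exp(-1 + I)*sin(1 - I)
  Res(f, -1/2 - 3*I/2) = P(-1/2 - 3*I/2)/Q'(-1/2 - 3*I/2) = (-exp(-1/2 - 3*I/2)*sin(1/2 + 3*I/2))/(-5 + 11*I/2) = (20/221 + 22*I/221)*exp(-1/2 - 3*I/2)*sin(1/2 + 3*I/2)

Sum of residues inside C: (9/85 - 2*I/85)*exp(2)*sin(2) + (1/65 - 8*I/65)*exp(-1 + I)*sin(1 - I) + (20/221 + 22*I/221)*exp(-1/2 - 3*I/2)*sin(1/2 + 3*I/2)
∮_C f(z) dz = 2πi · ((9/85 - 2*I/85)*exp(2)*sin(2) + (1/65 - 8*I/65)*exp(-1 + I)*sin(1 - I) + (20/221 + 22*I/221)*exp(-1/2 - 3*I/2)*sin(1/2 + 3*I/2)) = pi*(16/65 + 2*I/65)*exp(-1 + I)*sin(1 - I) + pi*(-44/221 + 40*I/221)*exp(-1/2 - 3*I/2)*sin(1/2 + 3*I/2) + pi*(4/85 + 18*I/85)*exp(2)*sin(2)

Final answer: pi*(16/65 + 2*I/65)*exp(-1 + I)*sin(1 - I) + pi*(-44/221 + 40*I/221)*exp(-1/2 - 3*I/2)*sin(1/2 + 3*I/2) + pi*(4/85 + 18*I/85)*exp(2)*sin(2)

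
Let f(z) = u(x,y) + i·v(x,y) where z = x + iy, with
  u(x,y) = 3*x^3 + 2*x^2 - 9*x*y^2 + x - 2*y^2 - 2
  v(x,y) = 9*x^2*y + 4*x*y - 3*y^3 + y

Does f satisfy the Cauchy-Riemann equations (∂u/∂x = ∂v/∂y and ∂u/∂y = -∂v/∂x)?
∂u/∂x = 9*x^2 + 4*x - 9*y^2 + 1
∂v/∂y = 9*x^2 + 4*x - 9*y^2 + 1
∂u/∂y = -18*x*y - 4*y
∂v/∂x = 18*x*y + 4*y
∂u/∂x = ∂v/∂y and ∂u/∂y = -∂v/∂x hold identically; f is analytic.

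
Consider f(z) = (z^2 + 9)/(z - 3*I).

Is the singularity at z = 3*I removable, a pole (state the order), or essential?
The numerator vanishes at z = 3*I ((3*I)^2 = -9), so it is divisible by z - 3*I:
  z^2 + 9 = (z - 3*I)*(z + 3*I)
Hence for z ≠ 3*I, f(z) = z + 3*I, a polynomial, and lim_{z→3*I} f(z) = 6*I is finite.
So the singularity is removable.

Final answer: removable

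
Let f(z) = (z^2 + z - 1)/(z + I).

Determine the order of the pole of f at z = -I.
1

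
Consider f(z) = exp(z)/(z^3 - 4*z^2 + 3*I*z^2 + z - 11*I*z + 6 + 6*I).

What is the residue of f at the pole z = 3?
Write f(z) = P(z)/Q(z) with P(z) = exp(z) and Q(z) = z^3 - 4*z^2 + 3*I*z^2 + z - 11*I*z + 6 + 6*I.
The denominator factors as Q(z) = (z + 2*I)*(z - 1 + I)*(z - 3), so z = 3 is a simple zero of Q and P is analytic there; z = 3 is therefore a simple pole and
  Res(f, z₀) = P(z₀)/Q'(z₀).

Q'(z) = 3*z^2 - 8*z + 6*I*z + 1 - 11*I, so Q'(3) = 4 + 7*I.
P(3) = exp(3).

Res(f, 3) = (exp(3))/(4 + 7*I) = (4/65 - 7*I/65)*exp(3)

Final answer: (4/65 - 7*I/65)*exp(3)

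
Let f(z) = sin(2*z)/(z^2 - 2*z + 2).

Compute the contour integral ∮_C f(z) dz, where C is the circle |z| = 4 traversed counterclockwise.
By the residue theorem, ∮_C f(z) dz = 2πi · (sum of the residues of f at the poles inside |z| = 4).

The denominator factors as (z - 1 - I)*(z - 1 + I), so the singularities of f are simple poles at z = 1 + I, z = 1 - I.
  |1 + I|² = 2 < 16 = 4², so this pole is inside the contour.
  |1 - I|² = 2 < 16 = 4², so this pole is inside the contour.

With P(z) = sin(2*z) and Q(z) = z^2 - 2*z + 2, each pole is simple, so Res(f, z₀) = P(z₀)/Q'(z₀) with Q'(z) = 2*z - 2.
  Res(f, 1 + I) = P(1 + I)/Q'(1 + I) = (sin(2 + 2*I))/(2*I) = -I*sin(2 + 2*I)/2
  Res(f, 1 - I) = P(1 - I)/Q'(1 - I) = (sin(2 - 2*I))/(-2*I) = I*sin(2 - 2*I)/2

Sum of residues inside C: -I*sin(2 + 2*I)/2 + I*sin(2 - 2*I)/2
∮_C f(z) dz = 2πi · (-I*sin(2 + 2*I)/2 + I*sin(2 - 2*I)/2) = -pi*sin(2 - 2*I) + pi*sin(2 + 2*I)

Final answer: -pi*sin(2 - 2*I) + pi*sin(2 + 2*I)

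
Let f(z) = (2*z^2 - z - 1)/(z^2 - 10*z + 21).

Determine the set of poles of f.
The singularities of f are the zeros of the denominator. Factoring,
  z^2 - 10*z + 21 = (z - 3)*(z - 7)
so the candidates are z = 3, z = 7.

Check the numerator P(z) = 2*z^2 - z - 1 at each one:
  P(3) = 14 ≠ 0, so z = 3 is a (simple) pole.
  P(7) = 90 ≠ 0, so z = 7 is a (simple) pole.

Poles of f: {3, 7}

Final answer: {3, 7}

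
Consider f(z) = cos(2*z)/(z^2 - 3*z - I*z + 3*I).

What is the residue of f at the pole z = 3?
(3/10 + I/10)*cos(6)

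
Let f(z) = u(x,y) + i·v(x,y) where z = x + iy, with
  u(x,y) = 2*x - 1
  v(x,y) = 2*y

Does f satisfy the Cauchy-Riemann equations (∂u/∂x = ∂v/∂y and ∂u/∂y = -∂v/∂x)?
∂u/∂x = 2
∂v/∂y = 2
∂u/∂y = 0
∂v/∂x = 0
∂u/∂x = ∂v/∂y and ∂u/∂y = -∂v/∂x hold identically; f is analytic.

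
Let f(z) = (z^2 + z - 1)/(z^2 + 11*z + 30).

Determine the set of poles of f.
The singularities of f are the zeros of the denominator. Factoring,
  z^2 + 11*z + 30 = (z + 6)*(z + 5)
so the candidates are z = -6, z = -5.

Check the numerator P(z) = z^2 + z - 1 at each one:
  P(-6) = 29 ≠ 0, so z = -6 is a (simple) pole.
  P(-5) = 19 ≠ 0, so z = -5 is a (simple) pole.

Poles of f: {-6, -5}

Final answer: {-6, -5}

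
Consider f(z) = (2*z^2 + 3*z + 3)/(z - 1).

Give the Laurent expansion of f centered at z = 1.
Put w = z - (1), i.e. z = w + 1. The denominator is w, so it suffices to rewrite the numerator in powers of w.

P(z) = 2*z^2 + 3*z + 3
P(w + 1) = 8 + 7*w + 2*w^2

Dividing each term by w:
  f = 8/w + 7 + 2*w

Substituting back w = z - 1:
  f(z) = 8/(z - 1) + 7 + 2*(z - 1)

The series is finite because the numerator is a polynomial; the negative powers form the principal part, and the coefficient of 1/(z - 1) gives Res(f, 1) = 8.

Final answer: 8/(z - 1) + 7 + 2*(z - 1)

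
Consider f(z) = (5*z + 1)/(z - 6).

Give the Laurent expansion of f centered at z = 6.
Put w = z - (6), i.e. z = w + 6. The denominator is w, so it suffices to rewrite the numerator in powers of w.

P(z) = 5*z + 1
P(w + 6) = 31 + 5*w

Dividing each term by w:
  f = 31/w + 5

Substituting back w = z - 6:
  f(z) = 31/(z - 6) + 5

The series is finite because the numerator is a polynomial; the negative powers form the principal part, and the coefficient of 1/(z - 6) gives Res(f, 6) = 31.

Final answer: 31/(z - 6) + 5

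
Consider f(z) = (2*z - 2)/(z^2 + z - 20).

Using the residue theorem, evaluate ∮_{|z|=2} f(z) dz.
By the residue theorem, ∮_C f(z) dz = 2πi · (sum of the residues of f at the poles inside |z| = 2).

The denominator factors as (z + 5)*(z - 4), so the singularities of f are simple poles at z = -5, z = 4.
  |-5|² = 25 > 4 = 2², so this pole is outside the contour.
  |4|² = 16 > 4 = 2², so this pole is outside the contour.

No pole lies inside the contour, so f is analytic on and inside C and the integral is 0 (Cauchy's theorem).

Final answer: 0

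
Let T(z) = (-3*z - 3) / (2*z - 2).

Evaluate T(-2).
-1/2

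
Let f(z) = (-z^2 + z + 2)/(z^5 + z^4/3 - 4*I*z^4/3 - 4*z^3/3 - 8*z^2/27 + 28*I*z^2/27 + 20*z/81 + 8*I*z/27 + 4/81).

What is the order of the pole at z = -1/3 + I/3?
Factor the denominator:
  z^5 + z^4/3 - 4*I*z^4/3 - 4*z^3/3 - 8*z^2/27 + 28*I*z^2/27 + 20*z/81 + 8*I*z/27 + 4/81 = (z + 1/3 - I/3)^4*(z - 1)

The numerator P(z) = -z^2 + z + 2 has P(-1/3 + I/3) = 5/3 + 5*I/9 ≠ 0, so no factor of (z + 1/3 - I/3) cancels.
Near z = -1/3 + I/3 we can therefore write f(z) = g(z)/(z + 1/3 - I/3)^4 with g analytic at -1/3 + I/3 and g(-1/3 + I/3) ≠ 0 (g is the numerator divided by the remaining denominator factors).

Hence z = -1/3 + I/3 is a pole of order 4.

Final answer: 4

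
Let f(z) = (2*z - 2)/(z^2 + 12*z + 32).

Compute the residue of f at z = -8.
9/2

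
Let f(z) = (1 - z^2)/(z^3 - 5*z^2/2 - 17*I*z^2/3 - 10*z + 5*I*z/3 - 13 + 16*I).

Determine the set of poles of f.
{-3/2 - I/3, 1 + 3*I, 3 + 3*I}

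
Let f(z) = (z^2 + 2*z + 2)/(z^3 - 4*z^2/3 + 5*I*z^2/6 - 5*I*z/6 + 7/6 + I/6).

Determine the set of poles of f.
{-2/3 - I/3, 1 - I, 1 + I/2}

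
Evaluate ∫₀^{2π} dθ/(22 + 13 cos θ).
Let J = ∫₀^{2π} dθ/(22 + 13 cos θ).
Put z = e^{iθ}: then cos θ = (z + 1/z)/2, dθ = dz/(iz), and z runs once counterclockwise around |z| = 1:
  J = ∮_{|z|=1} 1/(22 + 13*(z + 1/z)/2) · dz/(iz) = (2/i) ∮_{|z|=1} dz/(13*z^2 + 44*z + 13).
The roots of 13*z^2 + 44*z + 13 are z = (-22 ± sqrt(22^2 - 13^2))/13, with sqrt(315) = 3*sqrt(35); their product is 1, so only z₊ = -22/13 + 3*sqrt(35)/13 lies inside the unit circle (z₋ = -22/13 - 3*sqrt(35)/13 lies outside).
z₊ is a simple zero of q(z) = 13*z^2 + 44*z + 13, so Res(1/q, z₊) = 1/q'(z₊) with q'(z) = 26*z + 44; and q'(z₊) = 13*(z₊ - z₋) = 6*sqrt(35).
Therefore J = (2/i) · 2πi · 1/(6*sqrt(35)) = 2*pi/(3*sqrt(35)) = 2*sqrt(35)*pi/105

Final answer: 2*sqrt(35)*pi/105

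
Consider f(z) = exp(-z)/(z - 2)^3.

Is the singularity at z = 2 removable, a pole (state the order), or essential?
Write f(z) = g(z)/(z - 2)^3 with g(z) = exp(-z).
g is entire and g(2) = exp(-2) ≠ 0, so no factor of (z - 2) cancels: the Laurent expansion of f about z = 2 starts at the power -3, i.e. lim_{z→z₀} (z - z₀)^3 f(z) = exp(-2) is finite and nonzero.
So z = 2 is a pole of order 3.

Final answer: pole of order 3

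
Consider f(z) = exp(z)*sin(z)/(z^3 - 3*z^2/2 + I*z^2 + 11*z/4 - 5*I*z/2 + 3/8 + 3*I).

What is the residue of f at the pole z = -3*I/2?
Write f(z) = P(z)/Q(z) with P(z) = exp(z)*sin(z) and Q(z) = z^3 - 3*z^2/2 + I*z^2 + 11*z/4 - 5*I*z/2 + 3/8 + 3*I.
The denominator factors as Q(z) = (z - 1/2 + I)*(z - 1 - 3*I/2)*(z + 3*I/2), so z = -3*I/2 is a simple zero of Q and P is analytic there; z = -3*I/2 is therefore a simple pole and
  Res(f, z₀) = P(z₀)/Q'(z₀).

Q'(z) = 3*z^2 - 3*z + 2*I*z + 11/4 - 5*I/2, so Q'(-3*I/2) = -1 + 2*I.
P(-3*I/2) = -I*exp(-3*I/2)*sinh(3/2).

Res(f, -3*I/2) = (-I*exp(-3*I/2)*sinh(3/2))/(-1 + 2*I) = (-2/5 + I/5)*exp(-3*I/2)*sinh(3/2)

Final answer: (-2/5 + I/5)*exp(-3*I/2)*sinh(3/2)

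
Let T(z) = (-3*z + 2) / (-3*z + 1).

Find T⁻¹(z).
Set w = T(z) = (-3*z + 2) / (-3*z + 1) and solve for z:
  w*(-3*z + 1) = -3*z + 2
  w + z*(3 - 3*w) - 2 = 0
  z*(3 - 3*w) = 2 - w
  z = (w - 2)/(3*w - 3)
Renaming the variable, T⁻¹(z) = (z - 2)/(3*z - 3).
(Check: ad - bc = 3 ≠ 0, so T is invertible.)

Final answer: (z - 2)/(3*z - 3)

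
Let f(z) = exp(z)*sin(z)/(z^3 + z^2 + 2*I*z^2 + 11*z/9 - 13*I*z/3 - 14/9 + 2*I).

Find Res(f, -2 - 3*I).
(468/27985 + 1431*I/27985)*exp(-2 - 3*I)*sin(2 + 3*I)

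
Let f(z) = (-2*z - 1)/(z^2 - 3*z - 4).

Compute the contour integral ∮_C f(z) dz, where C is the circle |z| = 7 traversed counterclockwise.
By the residue theorem, ∮_C f(z) dz = 2πi · (sum of the residues of f at the poles inside |z| = 7).

The denominator factors as (z + 1)*(z - 4), so the singularities of f are simple poles at z = -1, z = 4.
  |-1|² = 1 < 49 = 7², so this pole is inside the contour.
  |4|² = 16 < 49 = 7², so this pole is inside the contour.

With P(z) = -2*z - 1 and Q(z) = z^2 - 3*z - 4, each pole is simple, so Res(f, z₀) = P(z₀)/Q'(z₀) with Q'(z) = 2*z - 3.
  Res(f, -1) = P(-1)/Q'(-1) = (1)/(-5) = -1/5
  Res(f, 4) = P(4)/Q'(4) = (-9)/(5) = -9/5

Sum of residues inside C: -2
∮_C f(z) dz = 2πi · (-2) = -4*I*pi

Final answer: -4*I*pi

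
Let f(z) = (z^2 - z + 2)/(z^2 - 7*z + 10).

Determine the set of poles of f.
The singularities of f are the zeros of the denominator. Factoring,
  z^2 - 7*z + 10 = (z - 2)*(z - 5)
so the candidates are z = 2, z = 5.

Check the numerator P(z) = z^2 - z + 2 at each one:
  P(2) = 4 ≠ 0, so z = 2 is a (simple) pole.
  P(5) = 22 ≠ 0, so z = 5 is a (simple) pole.

Poles of f: {2, 5}

Final answer: {2, 5}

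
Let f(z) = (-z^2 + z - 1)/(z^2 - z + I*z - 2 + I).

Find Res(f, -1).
Write f(z) = P(z)/Q(z) with P(z) = -z^2 + z - 1 and Q(z) = z^2 - z + I*z - 2 + I.
The denominator factors as Q(z) = (z - 2 + I)*(z + 1), so z = -1 is a simple zero of Q and P is analytic there; z = -1 is therefore a simple pole and
  Res(f, z₀) = P(z₀)/Q'(z₀).

Q'(z) = 2*z - 1 + I, so Q'(-1) = -3 + I.
P(-1) = -3.

Res(f, -1) = (-3)/(-3 + I) = 9/10 + 3*I/10

Final answer: 9/10 + 3*I/10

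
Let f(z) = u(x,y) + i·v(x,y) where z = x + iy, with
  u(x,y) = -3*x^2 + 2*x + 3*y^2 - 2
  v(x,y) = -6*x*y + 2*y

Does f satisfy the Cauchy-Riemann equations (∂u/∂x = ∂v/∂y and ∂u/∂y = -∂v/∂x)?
∂u/∂x = 2 - 6*x
∂v/∂y = 2 - 6*x
∂u/∂y = 6*y
∂v/∂x = -6*y
∂u/∂x = ∂v/∂y and ∂u/∂y = -∂v/∂x hold identically; f is analytic.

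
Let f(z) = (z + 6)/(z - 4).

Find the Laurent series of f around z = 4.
Put w = z - (4), i.e. z = w + 4. The denominator is w, so it suffices to rewrite the numerator in powers of w.

P(z) = z + 6
P(w + 4) = 10 + w

Dividing each term by w:
  f = 10/w + 1

Substituting back w = z - 4:
  f(z) = 10/(z - 4) + 1

The series is finite because the numerator is a polynomial; the negative powers form the principal part, and the coefficient of 1/(z - 4) gives Res(f, 4) = 10.

Final answer: 10/(z - 4) + 1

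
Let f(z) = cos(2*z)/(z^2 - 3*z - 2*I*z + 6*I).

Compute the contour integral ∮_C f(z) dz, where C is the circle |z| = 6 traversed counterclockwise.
pi*(4/13 - 6*I/13)*cosh(4) + pi*(-4/13 + 6*I/13)*cos(6)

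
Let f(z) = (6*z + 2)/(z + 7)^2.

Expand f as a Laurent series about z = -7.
-40/(z + 7)^2 + 6/(z + 7)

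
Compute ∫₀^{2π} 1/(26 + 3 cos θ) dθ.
Let J = ∫₀^{2π} dθ/(26 + 3 cos θ).
Put z = e^{iθ}: then cos θ = (z + 1/z)/2, dθ = dz/(iz), and z runs once counterclockwise around |z| = 1:
  J = ∮_{|z|=1} 1/(26 + 3*(z + 1/z)/2) · dz/(iz) = (2/i) ∮_{|z|=1} dz/(3*z^2 + 52*z + 3).
The roots of 3*z^2 + 52*z + 3 are z = (-26 ± sqrt(26^2 - 3^2))/3, with sqrt(667) = sqrt(667); their product is 1, so only z₊ = -26/3 + sqrt(667)/3 lies inside the unit circle (z₋ = -26/3 - sqrt(667)/3 lies outside).
z₊ is a simple zero of q(z) = 3*z^2 + 52*z + 3, so Res(1/q, z₊) = 1/q'(z₊) with q'(z) = 6*z + 52; and q'(z₊) = 3*(z₊ - z₋) = 2*sqrt(667).
Therefore J = (2/i) · 2πi · 1/(2*sqrt(667)) = 2*pi/(sqrt(667)) = 2*sqrt(667)*pi/667

Final answer: 2*sqrt(667)*pi/667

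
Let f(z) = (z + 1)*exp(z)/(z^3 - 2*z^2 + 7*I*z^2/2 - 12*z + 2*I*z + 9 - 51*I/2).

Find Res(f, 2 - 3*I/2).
Write f(z) = P(z)/Q(z) with P(z) = (z + 1)*exp(z) and Q(z) = z^3 - 2*z^2 + 7*I*z^2/2 - 12*z + 2*I*z + 9 - 51*I/2.
The denominator factors as Q(z) = (z - 3 + 2*I)*(z + 3)*(z - 2 + 3*I/2), so z = 2 - 3*I/2 is a simple zero of Q and P is analytic there; z = 2 - 3*I/2 is therefore a simple pole and
  Res(f, z₀) = P(z₀)/Q'(z₀).

Q'(z) = 3*z^2 - 4*z + 7*I*z - 12 + 2*I, so Q'(2 - 3*I/2) = -17/4 + 4*I.
P(2 - 3*I/2) = (3 - 3*I/2)*exp(2 - 3*I/2).

Res(f, 2 - 3*I/2) = ((3 - 3*I/2)*exp(2 - 3*I/2))/(-17/4 + 4*I) = (-60/109 - 18*I/109)*exp(2 - 3*I/2)

Final answer: (-60/109 - 18*I/109)*exp(2 - 3*I/2)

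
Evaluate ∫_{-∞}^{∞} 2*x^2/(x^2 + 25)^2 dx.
Let f(z) = 2*z^2/(z^2 + 25)^2. The denominator has no real zeros and deg Q - deg P = 2 ≥ 2, so the integral of f over the upper semicircle |z| = R tends to 0 as R → ∞. Closing the contour in the upper half-plane,
  ∫_{-∞}^{∞} f(x) dx = 2πi · Σ Res(f, z_k)  over the poles with Im z_k > 0.

Zeros of the denominator: z^2 + 25 = 0 gives z = ±5*I.
Upper half-plane: z = 5*I (a pole of order 2).

Write f(z) = g(z)/(z - 5*I)^2 with g(z) = 2*z^2/(z + 5*I)^2. For a double pole, Res(f, z₀) = g'(z₀):
  g'(z) = 20*I*z/(z + 5*I)^3
  Res(f, 5*I) = g'(5*I) = -I/10

∫_{-∞}^{∞} f(x) dx = 2πi · (-I/10) = pi/5

Final answer: pi/5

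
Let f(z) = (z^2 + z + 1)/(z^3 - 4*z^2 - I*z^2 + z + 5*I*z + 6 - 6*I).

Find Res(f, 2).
Write f(z) = P(z)/Q(z) with P(z) = z^2 + z + 1 and Q(z) = z^3 - 4*z^2 - I*z^2 + z + 5*I*z + 6 - 6*I.
The denominator factors as Q(z) = (z + 1 - I)*(z - 3)*(z - 2), so z = 2 is a simple zero of Q and P is analytic there; z = 2 is therefore a simple pole and
  Res(f, z₀) = P(z₀)/Q'(z₀).

Q'(z) = 3*z^2 - 8*z - 2*I*z + 1 + 5*I, so Q'(2) = -3 + I.
P(2) = 7.

Res(f, 2) = (7)/(-3 + I) = -21/10 - 7*I/10

Final answer: -21/10 - 7*I/10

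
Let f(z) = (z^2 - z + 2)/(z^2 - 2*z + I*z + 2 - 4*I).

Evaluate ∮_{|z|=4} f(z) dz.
By the residue theorem, ∮_C f(z) dz = 2πi · (sum of the residues of f at the poles inside |z| = 4).

The denominator factors as (z + 2*I)*(z - 2 - I), so the singularities of f are simple poles at z = -2*I, z = 2 + I.
  |-2*I|² = 4 < 16 = 4², so this pole is inside the contour.
  |2 + I|² = 5 < 16 = 4², so this pole is inside the contour.

With P(z) = z^2 - z + 2 and Q(z) = z^2 - 2*z + I*z + 2 - 4*I, each pole is simple, so Res(f, z₀) = P(z₀)/Q'(z₀) with Q'(z) = 2*z - 2 + I.
  Res(f, -2*I) = P(-2*I)/Q'(-2*I) = (-2 + 2*I)/(-2 - 3*I) = -2/13 - 10*I/13
  Res(f, 2 + I) = P(2 + I)/Q'(2 + I) = (3 + 3*I)/(2 + 3*I) = 15/13 - 3*I/13

Sum of residues inside C: 1 - I
∮_C f(z) dz = 2πi · (1 - I) = pi*(2 + 2*I)

Final answer: pi*(2 + 2*I)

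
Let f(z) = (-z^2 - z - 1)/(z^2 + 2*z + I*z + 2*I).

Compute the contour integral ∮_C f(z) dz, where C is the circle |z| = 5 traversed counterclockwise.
By the residue theorem, ∮_C f(z) dz = 2πi · (sum of the residues of f at the poles inside |z| = 5).

The denominator factors as (z + I)*(z + 2), so the singularities of f are simple poles at z = -I, z = -2.
  |-I|² = 1 < 25 = 5², so this pole is inside the contour.
  |-2|² = 4 < 25 = 5², so this pole is inside the contour.

With P(z) = -z^2 - z - 1 and Q(z) = z^2 + 2*z + I*z + 2*I, each pole is simple, so Res(f, z₀) = P(z₀)/Q'(z₀) with Q'(z) = 2*z + 2 + I.
  Res(f, -I) = P(-I)/Q'(-I) = (I)/(2 - I) = -1/5 + 2*I/5
  Res(f, -2) = P(-2)/Q'(-2) = (-3)/(-2 + I) = 6/5 + 3*I/5

Sum of residues inside C: 1 + I
∮_C f(z) dz = 2πi · (1 + I) = pi*(-2 + 2*I)

Final answer: pi*(-2 + 2*I)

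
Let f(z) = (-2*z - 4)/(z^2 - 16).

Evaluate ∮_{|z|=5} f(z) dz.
-4*I*pi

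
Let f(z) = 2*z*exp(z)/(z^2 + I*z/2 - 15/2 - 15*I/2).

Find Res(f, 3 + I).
Write f(z) = P(z)/Q(z) with P(z) = 2*z*exp(z) and Q(z) = z^2 + I*z/2 - 15/2 - 15*I/2.
The denominator factors as Q(z) = (z + 3 + 3*I/2)*(z - 3 - I), so z = 3 + I is a simple zero of Q and P is analytic there; z = 3 + I is therefore a simple pole and
  Res(f, z₀) = P(z₀)/Q'(z₀).

Q'(z) = 2*z + I/2, so Q'(3 + I) = 6 + 5*I/2.
P(3 + I) = (6 + 2*I)*exp(3 + I).

Res(f, 3 + I) = ((6 + 2*I)*exp(3 + I))/(6 + 5*I/2) = (164/169 - 12*I/169)*exp(3 + I)

Final answer: (164/169 - 12*I/169)*exp(3 + I)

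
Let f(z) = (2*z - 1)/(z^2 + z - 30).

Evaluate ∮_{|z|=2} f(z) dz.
By the residue theorem, ∮_C f(z) dz = 2πi · (sum of the residues of f at the poles inside |z| = 2).

The denominator factors as (z - 5)*(z + 6), so the singularities of f are simple poles at z = 5, z = -6.
  |5|² = 25 > 4 = 2², so this pole is outside the contour.
  |-6|² = 36 > 4 = 2², so this pole is outside the contour.

No pole lies inside the contour, so f is analytic on and inside C and the integral is 0 (Cauchy's theorem).

Final answer: 0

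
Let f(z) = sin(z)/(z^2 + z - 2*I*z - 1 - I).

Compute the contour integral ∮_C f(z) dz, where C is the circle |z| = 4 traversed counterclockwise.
By the residue theorem, ∮_C f(z) dz = 2πi · (sum of the residues of f at the poles inside |z| = 4).

The denominator factors as (z + 1 - I)*(z - I), so the singularities of f are simple poles at z = -1 + I, z = I.
  |-1 + I|² = 2 < 16 = 4², so this pole is inside the contour.
  |I|² = 1 < 16 = 4², so this pole is inside the contour.

With P(z) = sin(z) and Q(z) = z^2 + z - 2*I*z - 1 - I, each pole is simple, so Res(f, z₀) = P(z₀)/Q'(z₀) with Q'(z) = 2*z + 1 - 2*I.
  Res(f, -1 + I) = P(-1 + I)/Q'(-1 + I) = (-sin(1 - I))/(-1) = sin(1 - I)
  Res(f, I) = P(I)/Q'(I) = (I*sinh(1))/(1) = I*sinh(1)

Sum of residues inside C: sin(1 - I) + I*sinh(1)
∮_C f(z) dz = 2πi · (sin(1 - I) + I*sinh(1)) = -2*pi*sinh(1) + 2*I*pi*sin(1 - I)

Final answer: -2*pi*sinh(1) + 2*I*pi*sin(1 - I)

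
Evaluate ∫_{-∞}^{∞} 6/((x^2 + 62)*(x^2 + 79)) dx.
Let f(z) = 6/((z^2 + 62)*(z^2 + 79)). The denominator has no real zeros and deg Q - deg P = 4 ≥ 2, so the integral of f over the upper semicircle |z| = R tends to 0 as R → ∞. Closing the contour in the upper half-plane,
  ∫_{-∞}^{∞} f(x) dx = 2πi · Σ Res(f, z_k)  over the poles with Im z_k > 0.

Zeros of the denominator: z^2 + 62 = 0 gives z = ±sqrt(62)*I; z^2 + 79 = 0 gives z = ±sqrt(79)*I.
Upper half-plane: z = sqrt(62)*I, z = sqrt(79)*I (simple).

Each pole is a simple zero of Q(z) = z^4 + 141*z^2 + 4898, so Res(f, z₀) = P(z₀)/Q'(z₀) with P(z) = 6, Q'(z) = 4*z^3 + 282*z:
  Res(f, sqrt(62)*I) = (6)/(34*sqrt(62)*I) = -3*sqrt(62)*I/1054
  Res(f, sqrt(79)*I) = (6)/(-34*sqrt(79)*I) = 3*sqrt(79)*I/1343

Sum of residues: 3*I*(-79*sqrt(62) + 62*sqrt(79))/83266
∫_{-∞}^{∞} f(x) dx = 2πi · (3*I*(-79*sqrt(62) + 62*sqrt(79))/83266) = 3*pi*(-62*sqrt(79) + 79*sqrt(62))/41633

Final answer: 3*pi*(-62*sqrt(79) + 79*sqrt(62))/41633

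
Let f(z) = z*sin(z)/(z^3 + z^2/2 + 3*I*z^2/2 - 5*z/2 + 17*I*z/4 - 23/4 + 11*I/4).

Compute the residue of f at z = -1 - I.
(92/629 - 108*I/629)*sin(1 + I)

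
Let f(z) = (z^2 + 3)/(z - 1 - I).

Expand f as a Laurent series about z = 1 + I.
(3 + 2*I)/(z - 1 - I) + 2 + 2*I + (z - 1 - I)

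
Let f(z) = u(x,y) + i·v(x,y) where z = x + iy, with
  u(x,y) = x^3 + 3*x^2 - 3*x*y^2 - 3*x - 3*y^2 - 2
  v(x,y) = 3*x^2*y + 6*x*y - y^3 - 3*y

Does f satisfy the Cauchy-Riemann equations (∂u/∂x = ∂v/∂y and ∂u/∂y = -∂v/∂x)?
∂u/∂x = 3*x^2 + 6*x - 3*y^2 - 3
∂v/∂y = 3*x^2 + 6*x - 3*y^2 - 3
∂u/∂y = -6*x*y - 6*y
∂v/∂x = 6*x*y + 6*y
∂u/∂x = ∂v/∂y and ∂u/∂y = -∂v/∂x hold identically; f is analytic.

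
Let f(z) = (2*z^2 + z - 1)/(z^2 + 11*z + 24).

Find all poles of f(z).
The singularities of f are the zeros of the denominator. Factoring,
  z^2 + 11*z + 24 = (z + 8)*(z + 3)
so the candidates are z = -8, z = -3.

Check the numerator P(z) = 2*z^2 + z - 1 at each one:
  P(-8) = 119 ≠ 0, so z = -8 is a (simple) pole.
  P(-3) = 14 ≠ 0, so z = -3 is a (simple) pole.

Poles of f: {-8, -3}

Final answer: {-8, -3}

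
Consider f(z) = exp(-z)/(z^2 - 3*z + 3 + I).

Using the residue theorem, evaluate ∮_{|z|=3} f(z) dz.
By the residue theorem, ∮_C f(z) dz = 2πi · (sum of the residues of f at the poles inside |z| = 3).

The denominator factors as (z - 1 - I)*(z - 2 + I), so the singularities of f are simple poles at z = 1 + I, z = 2 - I.
  |1 + I|² = 2 < 9 = 3², so this pole is inside the contour.
  |2 - I|² = 5 < 9 = 3², so this pole is inside the contour.

With P(z) = exp(-z) and Q(z) = z^2 - 3*z + 3 + I, each pole is simple, so Res(f, z₀) = P(z₀)/Q'(z₀) with Q'(z) = 2*z - 3.
  Res(f, 1 + I) = P(1 + I)/Q'(1 + I) = (exp(-1 - I))/(-1 + 2*I) = (-1/5 - 2*I/5)*exp(-1 - I)
  Res(f, 2 - I) = P(2 - I)/Q'(2 - I) = (exp(-2 + I))/(1 - 2*I) = (1/5 + 2*I/5)*exp(-2 + I)

Sum of residues inside C: (-1/5 - 2*I/5)*exp(-1 - I) + (1/5 + 2*I/5)*exp(-2 + I)
∮_C f(z) dz = 2πi · ((-1/5 - 2*I/5)*exp(-1 - I) + (1/5 + 2*I/5)*exp(-2 + I)) = pi*(4/5 - 2*I/5)*exp(-1 - I) + pi*(-4/5 + 2*I/5)*exp(-2 + I)

Final answer: pi*(4/5 - 2*I/5)*exp(-1 - I) + pi*(-4/5 + 2*I/5)*exp(-2 + I)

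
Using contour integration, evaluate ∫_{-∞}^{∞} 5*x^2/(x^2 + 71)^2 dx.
Let f(z) = 5*z^2/(z^2 + 71)^2. The denominator has no real zeros and deg Q - deg P = 2 ≥ 2, so the integral of f over the upper semicircle |z| = R tends to 0 as R → ∞. Closing the contour in the upper half-plane,
  ∫_{-∞}^{∞} f(x) dx = 2πi · Σ Res(f, z_k)  over the poles with Im z_k > 0.

Zeros of the denominator: z^2 + 71 = 0 gives z = ±sqrt(71)*I.
Upper half-plane: z = sqrt(71)*I (a pole of order 2).

Write f(z) = g(z)/(z - sqrt(71)*I)^2 with g(z) = 5*z^2/(z + sqrt(71)*I)^2. For a double pole, Res(f, z₀) = g'(z₀):
  g'(z) = 10*sqrt(71)*I*z/(z + sqrt(71)*I)^3
  Res(f, sqrt(71)*I) = g'(sqrt(71)*I) = -5*sqrt(71)*I/284

∫_{-∞}^{∞} f(x) dx = 2πi · (-5*sqrt(71)*I/284) = 5*sqrt(71)*pi/142

Final answer: 5*sqrt(71)*pi/142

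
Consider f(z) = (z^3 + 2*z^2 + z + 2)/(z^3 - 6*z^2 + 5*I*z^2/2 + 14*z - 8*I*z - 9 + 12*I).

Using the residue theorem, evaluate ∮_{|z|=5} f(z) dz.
pi*(5 + 16*I)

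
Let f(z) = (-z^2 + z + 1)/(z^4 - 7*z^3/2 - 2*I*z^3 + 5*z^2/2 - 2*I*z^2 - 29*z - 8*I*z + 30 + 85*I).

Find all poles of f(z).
{-3/2 + 2*I, -1 - 3*I, 3 + I, 3 + 2*I}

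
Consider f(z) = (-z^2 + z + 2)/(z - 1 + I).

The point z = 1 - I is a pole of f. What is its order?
Factor the denominator:
  z - 1 + I = (z - 1 + I)

The numerator P(z) = -z^2 + z + 2 has P(1 - I) = 3 + I ≠ 0, so no factor of (z - 1 + I) cancels.
Near z = 1 - I we can therefore write f(z) = g(z)/(z - 1 + I) with g analytic at 1 - I and g(1 - I) ≠ 0 (g is just the numerator).

Hence z = 1 - I is a pole of order 1.

Final answer: 1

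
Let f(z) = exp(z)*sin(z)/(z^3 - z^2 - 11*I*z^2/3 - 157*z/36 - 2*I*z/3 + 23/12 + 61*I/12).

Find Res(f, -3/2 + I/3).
Write f(z) = P(z)/Q(z) with P(z) = exp(z)*sin(z) and Q(z) = z^3 - z^2 - 11*I*z^2/3 - 157*z/36 - 2*I*z/3 + 23/12 + 61*I/12.
The denominator factors as Q(z) = (z - 3/2 - 3*I)*(z - 1 - I/3)*(z + 3/2 - I/3), so z = -3/2 + I/3 is a simple zero of Q and P is analytic there; z = -3/2 + I/3 is therefore a simple pole and
  Res(f, z₀) = P(z₀)/Q'(z₀).

Q'(z) = 3*z^2 - 2*z - 22*I*z/3 - 157/36 - 2*I/3, so Q'(-3/2 + I/3) = 15/2 + 20*I/3.
P(-3/2 + I/3) = -exp(-3/2 + I/3)*sin(3/2 - I/3).

Res(f, -3/2 + I/3) = (-exp(-3/2 + I/3)*sin(3/2 - I/3))/(15/2 + 20*I/3) = (-54/725 + 48*I/725)*exp(-3/2 + I/3)*sin(3/2 - I/3)

Final answer: (-54/725 + 48*I/725)*exp(-3/2 + I/3)*sin(3/2 - I/3)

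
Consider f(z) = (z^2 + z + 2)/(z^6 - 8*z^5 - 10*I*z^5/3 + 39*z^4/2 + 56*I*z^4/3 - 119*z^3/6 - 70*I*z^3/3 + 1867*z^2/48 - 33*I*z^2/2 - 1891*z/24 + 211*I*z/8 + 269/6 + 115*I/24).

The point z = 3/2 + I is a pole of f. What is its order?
Factor the denominator:
  z^6 - 8*z^5 - 10*I*z^5/3 + 39*z^4/2 + 56*I*z^4/3 - 119*z^3/6 - 70*I*z^3/3 + 1867*z^2/48 - 33*I*z^2/2 - 1891*z/24 + 211*I*z/8 + 269/6 + 115*I/24 = (z - 3/2 - I)^4*(z - 3 - I/3)*(z + 1 + I)

The numerator P(z) = z^2 + z + 2 has P(3/2 + I) = 19/4 + 4*I ≠ 0, so no factor of (z - 3/2 - I) cancels.
Near z = 3/2 + I we can therefore write f(z) = g(z)/(z - 3/2 - I)^4 with g analytic at 3/2 + I and g(3/2 + I) ≠ 0 (g is the numerator divided by the remaining denominator factors).

Hence z = 3/2 + I is a pole of order 4.

Final answer: 4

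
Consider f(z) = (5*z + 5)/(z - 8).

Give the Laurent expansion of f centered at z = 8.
Put w = z - (8), i.e. z = w + 8. The denominator is w, so it suffices to rewrite the numerator in powers of w.

P(z) = 5*z + 5
P(w + 8) = 45 + 5*w

Dividing each term by w:
  f = 45/w + 5

Substituting back w = z - 8:
  f(z) = 45/(z - 8) + 5

The series is finite because the numerator is a polynomial; the negative powers form the principal part, and the coefficient of 1/(z - 8) gives Res(f, 8) = 45.

Final answer: 45/(z - 8) + 5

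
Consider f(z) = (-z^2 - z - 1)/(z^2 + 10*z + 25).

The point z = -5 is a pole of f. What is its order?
2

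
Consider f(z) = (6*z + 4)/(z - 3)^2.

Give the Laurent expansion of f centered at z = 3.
22/(z - 3)^2 + 6/(z - 3)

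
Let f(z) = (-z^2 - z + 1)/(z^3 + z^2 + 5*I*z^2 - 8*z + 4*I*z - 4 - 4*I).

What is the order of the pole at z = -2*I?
Factor the denominator:
  z^3 + z^2 + 5*I*z^2 - 8*z + 4*I*z - 4 - 4*I = (z + 2*I)^2*(z + 1 + I)

The numerator P(z) = -z^2 - z + 1 has P(-2*I) = 5 + 2*I ≠ 0, so no factor of (z + 2*I) cancels.
Near z = -2*I we can therefore write f(z) = g(z)/(z + 2*I)^2 with g analytic at -2*I and g(-2*I) ≠ 0 (g is the numerator divided by the remaining denominator factors).

Hence z = -2*I is a pole of order 2.

Final answer: 2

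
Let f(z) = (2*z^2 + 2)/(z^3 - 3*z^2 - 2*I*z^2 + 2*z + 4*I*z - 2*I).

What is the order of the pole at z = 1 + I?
Factor the denominator:
  z^3 - 3*z^2 - 2*I*z^2 + 2*z + 4*I*z - 2*I = (z - 1 - I)^2*(z - 1)

The numerator P(z) = 2*z^2 + 2 has P(1 + I) = 2 + 4*I ≠ 0, so no factor of (z - 1 - I) cancels.
Near z = 1 + I we can therefore write f(z) = g(z)/(z - 1 - I)^2 with g analytic at 1 + I and g(1 + I) ≠ 0 (g is the numerator divided by the remaining denominator factors).

Hence z = 1 + I is a pole of order 2.

Final answer: 2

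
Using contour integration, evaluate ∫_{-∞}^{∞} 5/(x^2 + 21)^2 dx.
Let f(z) = 5/(z^2 + 21)^2. The denominator has no real zeros and deg Q - deg P = 4 ≥ 2, so the integral of f over the upper semicircle |z| = R tends to 0 as R → ∞. Closing the contour in the upper half-plane,
  ∫_{-∞}^{∞} f(x) dx = 2πi · Σ Res(f, z_k)  over the poles with Im z_k > 0.

Zeros of the denominator: z^2 + 21 = 0 gives z = ±sqrt(21)*I.
Upper half-plane: z = sqrt(21)*I (a pole of order 2).

Write f(z) = g(z)/(z - sqrt(21)*I)^2 with g(z) = 5/(z + sqrt(21)*I)^2. For a double pole, Res(f, z₀) = g'(z₀):
  g'(z) = -10/(z + sqrt(21)*I)^3
  Res(f, sqrt(21)*I) = g'(sqrt(21)*I) = -5*sqrt(21)*I/1764

∫_{-∞}^{∞} f(x) dx = 2πi · (-5*sqrt(21)*I/1764) = 5*sqrt(21)*pi/882

Final answer: 5*sqrt(21)*pi/882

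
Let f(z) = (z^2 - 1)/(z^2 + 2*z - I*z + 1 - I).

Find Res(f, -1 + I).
Write f(z) = P(z)/Q(z) with P(z) = z^2 - 1 and Q(z) = z^2 + 2*z - I*z + 1 - I.
The denominator factors as Q(z) = (z + 1)*(z + 1 - I), so z = -1 + I is a simple zero of Q and P is analytic there; z = -1 + I is therefore a simple pole and
  Res(f, z₀) = P(z₀)/Q'(z₀).

Q'(z) = 2*z + 2 - I, so Q'(-1 + I) = I.
P(-1 + I) = -1 - 2*I.

Res(f, -1 + I) = (-1 - 2*I)/(I) = -2 + I

Final answer: -2 + I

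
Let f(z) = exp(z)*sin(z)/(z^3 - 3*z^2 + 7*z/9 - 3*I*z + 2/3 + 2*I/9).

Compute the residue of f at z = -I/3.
Write f(z) = P(z)/Q(z) with P(z) = exp(z)*sin(z) and Q(z) = z^3 - 3*z^2 + 7*z/9 - 3*I*z + 2/3 + 2*I/9.
The denominator factors as Q(z) = (z - 3 - I)*(z + 2*I/3)*(z + I/3), so z = -I/3 is a simple zero of Q and P is analytic there; z = -I/3 is therefore a simple pole and
  Res(f, z₀) = P(z₀)/Q'(z₀).

Q'(z) = 3*z^2 - 6*z + 7/9 - 3*I, so Q'(-I/3) = 4/9 - I.
P(-I/3) = -I*exp(-I/3)*sinh(1/3).

Res(f, -I/3) = (-I*exp(-I/3)*sinh(1/3))/(4/9 - I) = (81/97 - 36*I/97)*exp(-I/3)*sinh(1/3)

Final answer: (81/97 - 36*I/97)*exp(-I/3)*sinh(1/3)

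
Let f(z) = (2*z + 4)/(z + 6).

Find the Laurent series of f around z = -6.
Put w = z - (-6), i.e. z = w - 6. The denominator is w, so it suffices to rewrite the numerator in powers of w.

P(z) = 2*z + 4
P(w - 6) = -8 + 2*w

Dividing each term by w:
  f = -8/w + 2

Substituting back w = z + 6:
  f(z) = -8/(z + 6) + 2

The series is finite because the numerator is a polynomial; the negative powers form the principal part, and the coefficient of 1/(z + 6) gives Res(f, -6) = -8.

Final answer: -8/(z + 6) + 2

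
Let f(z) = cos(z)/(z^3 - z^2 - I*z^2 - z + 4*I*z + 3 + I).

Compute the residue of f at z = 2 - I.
Write f(z) = P(z)/Q(z) with P(z) = cos(z) and Q(z) = z^3 - z^2 - I*z^2 - z + 4*I*z + 3 + I.
The denominator factors as Q(z) = (z - 2 + I)*(z + 1 - I)*(z - I), so z = 2 - I is a simple zero of Q and P is analytic there; z = 2 - I is therefore a simple pole and
  Res(f, z₀) = P(z₀)/Q'(z₀).

Q'(z) = 3*z^2 - 2*z - 2*I*z - 1 + 4*I, so Q'(2 - I) = 2 - 10*I.
P(2 - I) = cos(2 - I).

Res(f, 2 - I) = (cos(2 - I))/(2 - 10*I) = (1/52 + 5*I/52)*cos(2 - I)

Final answer: (1/52 + 5*I/52)*cos(2 - I)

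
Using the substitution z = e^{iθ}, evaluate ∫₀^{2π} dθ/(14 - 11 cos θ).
Call the integral J. The integrand is 2π-periodic and we integrate over a full period, so shifting θ does not change the value (θ → θ + π flips the sign of the trig term). Hence
  J = ∫₀^{2π} dθ/(14 + 11 cos θ).
Put z = e^{iθ}: then cos θ = (z + 1/z)/2, dθ = dz/(iz), and z runs once counterclockwise around |z| = 1:
  J = ∮_{|z|=1} 1/(14 + 11*(z + 1/z)/2) · dz/(iz) = (2/i) ∮_{|z|=1} dz/(11*z^2 + 28*z + 11).
The roots of 11*z^2 + 28*z + 11 are z = (-14 ± sqrt(14^2 - 11^2))/11, with sqrt(75) = 5*sqrt(3); their product is 1, so only z₊ = -14/11 + 5*sqrt(3)/11 lies inside the unit circle (z₋ = -14/11 - 5*sqrt(3)/11 lies outside).
z₊ is a simple zero of q(z) = 11*z^2 + 28*z + 11, so Res(1/q, z₊) = 1/q'(z₊) with q'(z) = 22*z + 28; and q'(z₊) = 11*(z₊ - z₋) = 10*sqrt(3).
Therefore J = (2/i) · 2πi · 1/(10*sqrt(3)) = 2*pi/(5*sqrt(3)) = 2*sqrt(3)*pi/15

Final answer: 2*sqrt(3)*pi/15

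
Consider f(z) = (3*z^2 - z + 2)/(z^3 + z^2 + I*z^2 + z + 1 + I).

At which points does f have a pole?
{-1 - I, -I, I}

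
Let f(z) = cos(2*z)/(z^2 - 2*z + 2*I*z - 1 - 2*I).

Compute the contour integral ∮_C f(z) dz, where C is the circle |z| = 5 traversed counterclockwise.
-I*pi*cosh(2) + I*pi*cos(4 - 2*I)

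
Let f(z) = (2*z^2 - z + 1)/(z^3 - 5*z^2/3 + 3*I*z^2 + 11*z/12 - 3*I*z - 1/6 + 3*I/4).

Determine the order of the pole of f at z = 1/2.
Factor the denominator:
  z^3 - 5*z^2/3 + 3*I*z^2 + 11*z/12 - 3*I*z - 1/6 + 3*I/4 = (z - 1/2)^2*(z - 2/3 + 3*I)

The numerator P(z) = 2*z^2 - z + 1 has P(1/2) = 1 ≠ 0, so no factor of (z - 1/2) cancels.
Near z = 1/2 we can therefore write f(z) = g(z)/(z - 1/2)^2 with g analytic at 1/2 and g(1/2) ≠ 0 (g is the numerator divided by the remaining denominator factors).

Hence z = 1/2 is a pole of order 2.

Final answer: 2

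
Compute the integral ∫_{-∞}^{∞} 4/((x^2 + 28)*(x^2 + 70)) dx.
Let f(z) = 4/((z^2 + 28)*(z^2 + 70)). The denominator has no real zeros and deg Q - deg P = 4 ≥ 2, so the integral of f over the upper semicircle |z| = R tends to 0 as R → ∞. Closing the contour in the upper half-plane,
  ∫_{-∞}^{∞} f(x) dx = 2πi · Σ Res(f, z_k)  over the poles with Im z_k > 0.

Zeros of the denominator: z^2 + 70 = 0 gives z = ±sqrt(70)*I; z^2 + 28 = 0 gives z = ±2*sqrt(7)*I.
Upper half-plane: z = 2*sqrt(7)*I, z = sqrt(70)*I (simple).

Each pole is a simple zero of Q(z) = z^4 + 98*z^2 + 1960, so Res(f, z₀) = P(z₀)/Q'(z₀) with P(z) = 4, Q'(z) = 4*z^3 + 196*z:
  Res(f, 2*sqrt(7)*I) = (4)/(168*sqrt(7)*I) = -sqrt(7)*I/294
  Res(f, sqrt(70)*I) = (4)/(-84*sqrt(70)*I) = sqrt(70)*I/1470

Sum of residues: I*(-5*sqrt(7) + sqrt(70))/1470
∫_{-∞}^{∞} f(x) dx = 2πi · (I*(-5*sqrt(7) + sqrt(70))/1470) = pi*(-sqrt(70) + 5*sqrt(7))/735

Final answer: pi*(-sqrt(70) + 5*sqrt(7))/735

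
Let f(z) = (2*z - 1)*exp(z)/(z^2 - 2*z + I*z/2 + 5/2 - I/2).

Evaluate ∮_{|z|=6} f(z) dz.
pi*(-4/5 + 12*I/5)*exp(1 - 3*I/2) + pi*(4/5 + 8*I/5)*exp(1 + I)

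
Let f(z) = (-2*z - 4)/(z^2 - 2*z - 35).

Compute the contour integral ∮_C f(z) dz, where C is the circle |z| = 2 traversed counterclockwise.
By the residue theorem, ∮_C f(z) dz = 2πi · (sum of the residues of f at the poles inside |z| = 2).

The denominator factors as (z - 7)*(z + 5), so the singularities of f are simple poles at z = 7, z = -5.
  |7|² = 49 > 4 = 2², so this pole is outside the contour.
  |-5|² = 25 > 4 = 2², so this pole is outside the contour.

No pole lies inside the contour, so f is analytic on and inside C and the integral is 0 (Cauchy's theorem).

Final answer: 0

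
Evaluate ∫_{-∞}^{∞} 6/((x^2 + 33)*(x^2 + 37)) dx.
Let f(z) = 6/((z^2 + 33)*(z^2 + 37)). The denominator has no real zeros and deg Q - deg P = 4 ≥ 2, so the integral of f over the upper semicircle |z| = R tends to 0 as R → ∞. Closing the contour in the upper half-plane,
  ∫_{-∞}^{∞} f(x) dx = 2πi · Σ Res(f, z_k)  over the poles with Im z_k > 0.

Zeros of the denominator: z^2 + 37 = 0 gives z = ±sqrt(37)*I; z^2 + 33 = 0 gives z = ±sqrt(33)*I.
Upper half-plane: z = sqrt(33)*I, z = sqrt(37)*I (simple).

Each pole is a simple zero of Q(z) = z^4 + 70*z^2 + 1221, so Res(f, z₀) = P(z₀)/Q'(z₀) with P(z) = 6, Q'(z) = 4*z^3 + 140*z:
  Res(f, sqrt(33)*I) = (6)/(8*sqrt(33)*I) = -sqrt(33)*I/44
  Res(f, sqrt(37)*I) = (6)/(-8*sqrt(37)*I) = 3*sqrt(37)*I/148

Sum of residues: I*(-37*sqrt(33) + 33*sqrt(37))/1628
∫_{-∞}^{∞} f(x) dx = 2πi · (I*(-37*sqrt(33) + 33*sqrt(37))/1628) = pi*(-33*sqrt(37) + 37*sqrt(33))/814

Final answer: pi*(-33*sqrt(37) + 37*sqrt(33))/814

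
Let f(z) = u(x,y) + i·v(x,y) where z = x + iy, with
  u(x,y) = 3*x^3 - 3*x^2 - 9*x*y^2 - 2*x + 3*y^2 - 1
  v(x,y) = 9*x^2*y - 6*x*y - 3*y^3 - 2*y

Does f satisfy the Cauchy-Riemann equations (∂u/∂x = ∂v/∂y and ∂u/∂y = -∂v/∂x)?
∂u/∂x = 9*x^2 - 6*x - 9*y^2 - 2
∂v/∂y = 9*x^2 - 6*x - 9*y^2 - 2
∂u/∂y = -18*x*y + 6*y
∂v/∂x = 18*x*y - 6*y
∂u/∂x = ∂v/∂y and ∂u/∂y = -∂v/∂x hold identically; f is analytic.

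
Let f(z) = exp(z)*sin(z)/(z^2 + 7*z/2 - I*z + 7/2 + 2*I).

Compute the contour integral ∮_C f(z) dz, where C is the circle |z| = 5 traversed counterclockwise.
By the residue theorem, ∮_C f(z) dz = 2πi · (sum of the residues of f at the poles inside |z| = 5).

The denominator factors as (z + 1/2 + I)*(z + 3 - 2*I), so the singularities of f are simple poles at z = -1/2 - I, z = -3 + 2*I.
  |-1/2 - I|² = 5/4 < 25 = 5², so this pole is inside the contour.
  |-3 + 2*I|² = 13 < 25 = 5², so this pole is inside the contour.

With P(z) = exp(z)*sin(z) and Q(z) = z^2 + 7*z/2 - I*z + 7/2 + 2*I, each pole is simple, so Res(f, z₀) = P(z₀)/Q'(z₀) with Q'(z) = 2*z + 7/2 - I.
  Res(f, -1/2 - I) = P(-1/2 - I)/Q'(-1/2 - I) = (-exp(-1/2 - I)*sin(1/2 + I))/(5/2 - 3*I) = (-10/61 - 12*I/61)*exp(-1/2 - I)*sin(1/2 + I)
  Res(f, -3 + 2*I) = P(-3 + 2*I)/Q'(-3 + 2*I) = (-exp(-3 + 2*I)*sin(3 - 2*I))/(-5/2 + 3*I) = (10/61 + 12*I/61)*exp(-3 + 2*I)*sin(3 - 2*I)

Sum of residues inside C: (-10/61 - 12*I/61)*exp(-1/2 - I)*sin(1/2 + I) + (10/61 + 12*I/61)*exp(-3 + 2*I)*sin(3 - 2*I)
∮_C f(z) dz = 2πi · ((-10/61 - 12*I/61)*exp(-1/2 - I)*sin(1/2 + I) + (10/61 + 12*I/61)*exp(-3 + 2*I)*sin(3 - 2*I)) = pi*(24/61 - 20*I/61)*exp(-1/2 - I)*sin(1/2 + I) + pi*(-24/61 + 20*I/61)*exp(-3 + 2*I)*sin(3 - 2*I)

Final answer: pi*(24/61 - 20*I/61)*exp(-1/2 - I)*sin(1/2 + I) + pi*(-24/61 + 20*I/61)*exp(-3 + 2*I)*sin(3 - 2*I)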